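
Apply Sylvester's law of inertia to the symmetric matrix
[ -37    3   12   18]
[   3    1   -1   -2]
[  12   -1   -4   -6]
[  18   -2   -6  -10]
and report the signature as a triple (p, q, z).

Answer: (1, 3, 0)

Derivation:
step 0: pivot -37 → sign −
step 1: pivot 46/37 → sign +
step 2: pivot -5/46 → sign −
step 3: pivot -6/5 → sign −
signature = (1, 3, 0)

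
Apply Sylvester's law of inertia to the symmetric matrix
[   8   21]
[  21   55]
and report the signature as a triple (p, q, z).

step 0: pivot 8 → sign +
step 1: pivot -1/8 → sign −
signature = (1, 1, 0)

Answer: (1, 1, 0)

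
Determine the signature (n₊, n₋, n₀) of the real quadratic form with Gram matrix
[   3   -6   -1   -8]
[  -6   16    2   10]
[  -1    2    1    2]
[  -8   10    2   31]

step 0: pivot 3 → sign +
step 1: pivot 4 → sign +
step 2: pivot 2/3 → sign +
step 3: row/col 3 already zero → sign 0
signature = (3, 0, 1)

Answer: (3, 0, 1)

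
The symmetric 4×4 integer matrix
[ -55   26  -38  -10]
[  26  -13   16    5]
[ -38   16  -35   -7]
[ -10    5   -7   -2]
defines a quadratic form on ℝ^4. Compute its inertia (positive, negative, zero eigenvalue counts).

step 0: pivot -55 → sign −
step 1: pivot -39/55 → sign −
step 2: pivot -43/13 → sign −
step 3: pivot 6/43 → sign +
signature = (1, 3, 0)

Answer: (1, 3, 0)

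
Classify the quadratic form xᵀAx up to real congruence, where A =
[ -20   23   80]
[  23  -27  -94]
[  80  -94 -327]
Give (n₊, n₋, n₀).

Answer: (1, 2, 0)

Derivation:
step 0: pivot -20 → sign −
step 1: pivot -11/20 → sign −
step 2: pivot 3/11 → sign +
signature = (1, 2, 0)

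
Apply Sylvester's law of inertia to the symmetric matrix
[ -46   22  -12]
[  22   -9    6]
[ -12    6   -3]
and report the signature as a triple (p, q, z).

step 0: pivot -46 → sign −
step 1: pivot 35/23 → sign +
step 2: pivot 3/35 → sign +
signature = (2, 1, 0)

Answer: (2, 1, 0)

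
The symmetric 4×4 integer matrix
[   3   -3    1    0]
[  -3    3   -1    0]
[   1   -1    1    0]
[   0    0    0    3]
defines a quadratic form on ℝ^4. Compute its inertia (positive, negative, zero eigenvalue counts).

Answer: (3, 0, 1)

Derivation:
step 0: pivot 3 → sign +
step 1: pivot 2/3 → sign +
step 2: pivot 3 → sign +
step 3: row/col 3 already zero → sign 0
signature = (3, 0, 1)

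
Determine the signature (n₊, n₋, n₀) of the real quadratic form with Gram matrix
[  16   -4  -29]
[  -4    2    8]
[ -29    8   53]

Answer: (2, 1, 0)

Derivation:
step 0: pivot 16 → sign +
step 1: pivot 1 → sign +
step 2: pivot -1/8 → sign −
signature = (2, 1, 0)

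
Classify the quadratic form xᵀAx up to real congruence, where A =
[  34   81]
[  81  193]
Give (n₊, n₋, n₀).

Answer: (2, 0, 0)

Derivation:
step 0: pivot 34 → sign +
step 1: pivot 1/34 → sign +
signature = (2, 0, 0)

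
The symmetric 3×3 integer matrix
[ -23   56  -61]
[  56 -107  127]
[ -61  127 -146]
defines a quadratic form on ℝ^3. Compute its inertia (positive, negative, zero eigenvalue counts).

Answer: (1, 1, 1)

Derivation:
step 0: pivot -23 → sign −
step 1: pivot 675/23 → sign +
step 2: row/col 2 already zero → sign 0
signature = (1, 1, 1)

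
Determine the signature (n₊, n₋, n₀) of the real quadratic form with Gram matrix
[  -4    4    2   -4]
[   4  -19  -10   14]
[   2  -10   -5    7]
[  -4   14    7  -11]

step 0: pivot -4 → sign −
step 1: pivot -15 → sign −
step 2: pivot 4/15 → sign +
step 3: pivot -3/4 → sign −
signature = (1, 3, 0)

Answer: (1, 3, 0)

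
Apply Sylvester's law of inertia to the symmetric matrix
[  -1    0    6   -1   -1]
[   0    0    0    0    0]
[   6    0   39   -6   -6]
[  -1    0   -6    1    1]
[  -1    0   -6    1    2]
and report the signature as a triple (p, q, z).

step 0: pivot -1 → sign −
step 1: pivot 75 → sign +
step 2: pivot 2/25 → sign +
step 3: pivot 1 → sign +
step 4: row/col 4 already zero → sign 0
signature = (3, 1, 1)

Answer: (3, 1, 1)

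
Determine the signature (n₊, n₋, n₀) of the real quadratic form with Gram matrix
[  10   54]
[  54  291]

Answer: (1, 1, 0)

Derivation:
step 0: pivot 10 → sign +
step 1: pivot -3/5 → sign −
signature = (1, 1, 0)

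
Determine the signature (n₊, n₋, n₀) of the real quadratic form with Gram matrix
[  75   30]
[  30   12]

step 0: pivot 75 → sign +
step 1: row/col 1 already zero → sign 0
signature = (1, 0, 1)

Answer: (1, 0, 1)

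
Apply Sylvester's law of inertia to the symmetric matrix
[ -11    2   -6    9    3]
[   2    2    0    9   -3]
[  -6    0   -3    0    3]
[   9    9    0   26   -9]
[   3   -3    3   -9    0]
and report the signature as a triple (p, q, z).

step 0: pivot -11 → sign −
step 1: pivot 26/11 → sign +
step 2: pivot -3/13 → sign −
step 3: pivot -29/2 → sign −
step 4: pivot -3/29 → sign −
signature = (1, 4, 0)

Answer: (1, 4, 0)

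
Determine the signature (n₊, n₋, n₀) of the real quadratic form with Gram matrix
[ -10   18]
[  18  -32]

step 0: pivot -10 → sign −
step 1: pivot 2/5 → sign +
signature = (1, 1, 0)

Answer: (1, 1, 0)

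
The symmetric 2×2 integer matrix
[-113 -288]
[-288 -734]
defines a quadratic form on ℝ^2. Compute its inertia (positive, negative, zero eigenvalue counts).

step 0: pivot -113 → sign −
step 1: pivot 2/113 → sign +
signature = (1, 1, 0)

Answer: (1, 1, 0)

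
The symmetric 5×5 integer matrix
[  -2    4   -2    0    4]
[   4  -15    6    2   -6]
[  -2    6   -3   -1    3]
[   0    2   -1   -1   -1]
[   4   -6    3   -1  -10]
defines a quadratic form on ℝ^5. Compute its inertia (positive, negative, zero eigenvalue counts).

step 0: pivot -2 → sign −
step 1: pivot -7 → sign −
step 2: pivot -3/7 → sign −
step 3: pivot -1 → sign −
step 4: row/col 4 already zero → sign 0
signature = (0, 4, 1)

Answer: (0, 4, 1)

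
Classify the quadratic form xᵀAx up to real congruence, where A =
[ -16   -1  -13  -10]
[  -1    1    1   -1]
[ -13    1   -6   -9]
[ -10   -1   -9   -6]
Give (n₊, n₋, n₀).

Answer: (3, 1, 0)

Derivation:
step 0: pivot -16 → sign −
step 1: pivot 17/16 → sign +
step 2: pivot 25/17 → sign +
step 3: pivot 2/25 → sign +
signature = (3, 1, 0)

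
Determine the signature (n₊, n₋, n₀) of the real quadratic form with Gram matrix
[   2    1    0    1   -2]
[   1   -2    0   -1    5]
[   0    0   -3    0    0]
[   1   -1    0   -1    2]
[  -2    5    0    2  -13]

step 0: pivot 2 → sign +
step 1: pivot -5/2 → sign −
step 2: pivot -3 → sign −
step 3: pivot -3/5 → sign −
step 4: row/col 4 already zero → sign 0
signature = (1, 3, 1)

Answer: (1, 3, 1)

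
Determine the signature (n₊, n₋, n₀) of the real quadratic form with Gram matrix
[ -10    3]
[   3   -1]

Answer: (0, 2, 0)

Derivation:
step 0: pivot -10 → sign −
step 1: pivot -1/10 → sign −
signature = (0, 2, 0)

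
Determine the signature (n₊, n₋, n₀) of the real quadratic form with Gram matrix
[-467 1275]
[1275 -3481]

Answer: (0, 2, 0)

Derivation:
step 0: pivot -467 → sign −
step 1: pivot -2/467 → sign −
signature = (0, 2, 0)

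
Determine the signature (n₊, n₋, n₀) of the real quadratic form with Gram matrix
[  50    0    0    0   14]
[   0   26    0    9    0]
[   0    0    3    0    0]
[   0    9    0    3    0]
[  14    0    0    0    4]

Answer: (4, 1, 0)

Derivation:
step 0: pivot 50 → sign +
step 1: pivot 26 → sign +
step 2: pivot 3 → sign +
step 3: pivot -3/26 → sign −
step 4: pivot 2/25 → sign +
signature = (4, 1, 0)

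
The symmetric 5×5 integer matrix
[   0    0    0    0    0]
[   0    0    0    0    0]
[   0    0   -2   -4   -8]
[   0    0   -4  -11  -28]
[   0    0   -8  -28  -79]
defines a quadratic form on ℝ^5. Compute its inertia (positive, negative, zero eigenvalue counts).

step 0: pivot -2 → sign −
step 1: pivot -3 → sign −
step 2: pivot 1 → sign +
step 3: row/col 3 already zero → sign 0
step 4: row/col 4 already zero → sign 0
signature = (1, 2, 2)

Answer: (1, 2, 2)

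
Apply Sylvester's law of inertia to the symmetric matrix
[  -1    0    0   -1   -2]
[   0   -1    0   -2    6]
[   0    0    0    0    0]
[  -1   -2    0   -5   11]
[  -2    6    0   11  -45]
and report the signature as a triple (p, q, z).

Answer: (1, 3, 1)

Derivation:
step 0: pivot -1 → sign −
step 1: pivot -1 → sign −
step 2: pivot -5 → sign −
step 3: pivot 1/5 → sign +
step 4: row/col 4 already zero → sign 0
signature = (1, 3, 1)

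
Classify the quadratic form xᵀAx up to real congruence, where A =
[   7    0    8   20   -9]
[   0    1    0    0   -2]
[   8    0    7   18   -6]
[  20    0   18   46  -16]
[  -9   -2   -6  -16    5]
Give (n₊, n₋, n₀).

step 0: pivot 7 → sign +
step 1: pivot 1 → sign +
step 2: pivot -15/7 → sign −
step 3: pivot -2/15 → sign −
step 4: pivot -2 → sign −
signature = (2, 3, 0)

Answer: (2, 3, 0)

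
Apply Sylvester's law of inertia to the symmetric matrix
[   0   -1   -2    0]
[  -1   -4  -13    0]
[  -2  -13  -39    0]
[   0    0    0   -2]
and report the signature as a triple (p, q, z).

Answer: (1, 3, 0)

Derivation:
step 0: pivot -4 → sign −
step 1: pivot 1/4 → sign +
step 2: pivot -3 → sign −
step 3: pivot -2 → sign −
signature = (1, 3, 0)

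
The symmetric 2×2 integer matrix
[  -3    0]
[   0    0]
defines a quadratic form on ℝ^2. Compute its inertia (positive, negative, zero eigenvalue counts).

Answer: (0, 1, 1)

Derivation:
step 0: pivot -3 → sign −
step 1: row/col 1 already zero → sign 0
signature = (0, 1, 1)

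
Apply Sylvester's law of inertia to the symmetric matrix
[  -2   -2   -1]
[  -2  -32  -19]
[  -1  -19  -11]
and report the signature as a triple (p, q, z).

Answer: (1, 2, 0)

Derivation:
step 0: pivot -2 → sign −
step 1: pivot -30 → sign −
step 2: pivot 3/10 → sign +
signature = (1, 2, 0)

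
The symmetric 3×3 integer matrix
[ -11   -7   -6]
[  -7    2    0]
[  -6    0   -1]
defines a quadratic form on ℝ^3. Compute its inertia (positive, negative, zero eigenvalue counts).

step 0: pivot -11 → sign −
step 1: pivot 71/11 → sign +
step 2: pivot 1/71 → sign +
signature = (2, 1, 0)

Answer: (2, 1, 0)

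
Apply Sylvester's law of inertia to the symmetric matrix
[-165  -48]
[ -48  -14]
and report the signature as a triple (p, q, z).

Answer: (0, 2, 0)

Derivation:
step 0: pivot -165 → sign −
step 1: pivot -2/55 → sign −
signature = (0, 2, 0)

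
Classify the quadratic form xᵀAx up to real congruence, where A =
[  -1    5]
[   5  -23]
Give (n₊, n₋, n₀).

step 0: pivot -1 → sign −
step 1: pivot 2 → sign +
signature = (1, 1, 0)

Answer: (1, 1, 0)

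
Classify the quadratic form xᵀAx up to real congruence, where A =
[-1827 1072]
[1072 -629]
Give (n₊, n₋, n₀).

step 0: pivot -1827 → sign −
step 1: pivot 1/1827 → sign +
signature = (1, 1, 0)

Answer: (1, 1, 0)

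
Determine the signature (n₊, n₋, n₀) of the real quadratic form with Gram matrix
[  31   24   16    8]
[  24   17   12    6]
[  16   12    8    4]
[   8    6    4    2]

step 0: pivot 31 → sign +
step 1: pivot -49/31 → sign −
step 2: pivot -8/49 → sign −
step 3: row/col 3 already zero → sign 0
signature = (1, 2, 1)

Answer: (1, 2, 1)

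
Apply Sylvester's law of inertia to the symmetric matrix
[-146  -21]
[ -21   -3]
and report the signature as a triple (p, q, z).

step 0: pivot -146 → sign −
step 1: pivot 3/146 → sign +
signature = (1, 1, 0)

Answer: (1, 1, 0)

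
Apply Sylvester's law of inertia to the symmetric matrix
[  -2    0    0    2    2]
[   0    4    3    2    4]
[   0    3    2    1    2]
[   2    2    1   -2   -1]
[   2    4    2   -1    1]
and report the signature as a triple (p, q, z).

Answer: (2, 3, 0)

Derivation:
step 0: pivot -2 → sign −
step 1: pivot 4 → sign +
step 2: pivot -1/4 → sign −
step 3: pivot 3 → sign +
step 4: pivot -1/3 → sign −
signature = (2, 3, 0)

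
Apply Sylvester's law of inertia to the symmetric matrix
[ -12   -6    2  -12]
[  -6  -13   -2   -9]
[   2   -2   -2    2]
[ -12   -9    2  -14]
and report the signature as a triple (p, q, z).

Answer: (0, 4, 0)

Derivation:
step 0: pivot -12 → sign −
step 1: pivot -10 → sign −
step 2: pivot -23/30 → sign −
step 3: pivot -1/23 → sign −
signature = (0, 4, 0)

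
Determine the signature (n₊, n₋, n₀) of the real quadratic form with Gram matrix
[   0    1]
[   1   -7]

step 0: pivot -7 → sign −
step 1: pivot 1/7 → sign +
signature = (1, 1, 0)

Answer: (1, 1, 0)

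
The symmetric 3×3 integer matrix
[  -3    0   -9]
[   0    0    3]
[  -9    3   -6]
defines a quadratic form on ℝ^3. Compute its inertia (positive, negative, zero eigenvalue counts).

step 0: pivot -3 → sign −
step 1: pivot 21 → sign +
step 2: pivot -3/7 → sign −
signature = (1, 2, 0)

Answer: (1, 2, 0)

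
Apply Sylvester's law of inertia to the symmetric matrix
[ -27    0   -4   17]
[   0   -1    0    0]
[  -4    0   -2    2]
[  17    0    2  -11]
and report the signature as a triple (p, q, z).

step 0: pivot -27 → sign −
step 1: pivot -1 → sign −
step 2: pivot -38/27 → sign −
step 3: pivot -2/19 → sign −
signature = (0, 4, 0)

Answer: (0, 4, 0)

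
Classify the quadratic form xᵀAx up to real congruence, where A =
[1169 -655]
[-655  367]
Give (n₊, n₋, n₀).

Answer: (1, 1, 0)

Derivation:
step 0: pivot 1169 → sign +
step 1: pivot -2/1169 → sign −
signature = (1, 1, 0)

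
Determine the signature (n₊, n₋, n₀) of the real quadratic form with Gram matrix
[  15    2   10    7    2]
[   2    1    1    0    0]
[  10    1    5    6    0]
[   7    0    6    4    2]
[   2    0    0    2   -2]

Answer: (2, 2, 1)

Derivation:
step 0: pivot 15 → sign +
step 1: pivot 11/15 → sign +
step 2: pivot -20/11 → sign −
step 3: pivot -6/5 → sign −
step 4: row/col 4 already zero → sign 0
signature = (2, 2, 1)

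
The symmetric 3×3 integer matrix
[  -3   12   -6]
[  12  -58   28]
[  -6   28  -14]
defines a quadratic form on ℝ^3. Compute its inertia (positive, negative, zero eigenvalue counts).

Answer: (0, 3, 0)

Derivation:
step 0: pivot -3 → sign −
step 1: pivot -10 → sign −
step 2: pivot -2/5 → sign −
signature = (0, 3, 0)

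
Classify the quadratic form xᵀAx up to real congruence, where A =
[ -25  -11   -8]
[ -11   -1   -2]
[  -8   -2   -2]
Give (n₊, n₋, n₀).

Answer: (1, 2, 0)

Derivation:
step 0: pivot -25 → sign −
step 1: pivot 96/25 → sign +
step 2: pivot -1/24 → sign −
signature = (1, 2, 0)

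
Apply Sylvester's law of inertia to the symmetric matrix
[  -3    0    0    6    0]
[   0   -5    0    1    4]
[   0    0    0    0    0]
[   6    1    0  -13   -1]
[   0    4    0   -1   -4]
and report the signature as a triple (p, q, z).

Answer: (0, 4, 1)

Derivation:
step 0: pivot -3 → sign −
step 1: pivot -5 → sign −
step 2: pivot -4/5 → sign −
step 3: pivot -3/4 → sign −
step 4: row/col 4 already zero → sign 0
signature = (0, 4, 1)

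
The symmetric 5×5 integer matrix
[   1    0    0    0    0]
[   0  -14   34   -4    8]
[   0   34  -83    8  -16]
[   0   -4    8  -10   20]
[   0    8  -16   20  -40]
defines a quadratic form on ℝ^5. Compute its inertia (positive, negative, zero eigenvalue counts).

Answer: (1, 3, 1)

Derivation:
step 0: pivot 1 → sign +
step 1: pivot -14 → sign −
step 2: pivot -3/7 → sign −
step 3: pivot -2 → sign −
step 4: row/col 4 already zero → sign 0
signature = (1, 3, 1)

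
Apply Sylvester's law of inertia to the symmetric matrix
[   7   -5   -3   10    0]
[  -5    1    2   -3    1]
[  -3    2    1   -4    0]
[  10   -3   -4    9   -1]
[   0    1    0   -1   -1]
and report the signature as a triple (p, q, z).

step 0: pivot 7 → sign +
step 1: pivot -18/7 → sign −
step 2: pivot -5/18 → sign −
step 3: pivot 7/5 → sign +
step 4: pivot -6/7 → sign −
signature = (2, 3, 0)

Answer: (2, 3, 0)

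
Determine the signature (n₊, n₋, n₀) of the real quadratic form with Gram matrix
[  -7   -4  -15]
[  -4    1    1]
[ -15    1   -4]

step 0: pivot -7 → sign −
step 1: pivot 23/7 → sign +
step 2: pivot 6/23 → sign +
signature = (2, 1, 0)

Answer: (2, 1, 0)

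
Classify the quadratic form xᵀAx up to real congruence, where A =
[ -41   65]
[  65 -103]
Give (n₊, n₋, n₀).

Answer: (1, 1, 0)

Derivation:
step 0: pivot -41 → sign −
step 1: pivot 2/41 → sign +
signature = (1, 1, 0)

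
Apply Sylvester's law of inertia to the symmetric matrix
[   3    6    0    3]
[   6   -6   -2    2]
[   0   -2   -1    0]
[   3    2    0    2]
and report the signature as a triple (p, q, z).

step 0: pivot 3 → sign +
step 1: pivot -18 → sign −
step 2: pivot -7/9 → sign −
step 3: pivot 1/7 → sign +
signature = (2, 2, 0)

Answer: (2, 2, 0)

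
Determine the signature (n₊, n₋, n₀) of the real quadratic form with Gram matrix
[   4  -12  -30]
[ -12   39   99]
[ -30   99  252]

Answer: (2, 0, 1)

Derivation:
step 0: pivot 4 → sign +
step 1: pivot 3 → sign +
step 2: row/col 2 already zero → sign 0
signature = (2, 0, 1)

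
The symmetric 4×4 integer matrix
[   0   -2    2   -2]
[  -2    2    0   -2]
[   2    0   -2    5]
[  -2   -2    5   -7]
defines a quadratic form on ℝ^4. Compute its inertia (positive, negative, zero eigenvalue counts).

Answer: (2, 2, 0)

Derivation:
step 0: pivot 2 → sign +
step 1: pivot -2 → sign −
step 2: pivot -1 → sign −
step 3: pivot 1 → sign +
signature = (2, 2, 0)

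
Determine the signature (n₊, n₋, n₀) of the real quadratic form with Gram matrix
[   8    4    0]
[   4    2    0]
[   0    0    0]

step 0: pivot 8 → sign +
step 1: row/col 1 already zero → sign 0
step 2: row/col 2 already zero → sign 0
signature = (1, 0, 2)

Answer: (1, 0, 2)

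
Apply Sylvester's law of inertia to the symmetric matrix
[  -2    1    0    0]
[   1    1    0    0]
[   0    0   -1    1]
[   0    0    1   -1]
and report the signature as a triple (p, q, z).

step 0: pivot -2 → sign −
step 1: pivot 3/2 → sign +
step 2: pivot -1 → sign −
step 3: row/col 3 already zero → sign 0
signature = (1, 2, 1)

Answer: (1, 2, 1)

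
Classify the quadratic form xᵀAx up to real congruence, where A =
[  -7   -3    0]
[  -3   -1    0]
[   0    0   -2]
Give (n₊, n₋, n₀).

step 0: pivot -7 → sign −
step 1: pivot 2/7 → sign +
step 2: pivot -2 → sign −
signature = (1, 2, 0)

Answer: (1, 2, 0)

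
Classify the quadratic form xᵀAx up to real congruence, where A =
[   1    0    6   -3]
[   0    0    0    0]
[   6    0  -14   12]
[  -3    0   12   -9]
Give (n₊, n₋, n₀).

step 0: pivot 1 → sign +
step 1: pivot -50 → sign −
step 2: row/col 2 already zero → sign 0
step 3: row/col 3 already zero → sign 0
signature = (1, 1, 2)

Answer: (1, 1, 2)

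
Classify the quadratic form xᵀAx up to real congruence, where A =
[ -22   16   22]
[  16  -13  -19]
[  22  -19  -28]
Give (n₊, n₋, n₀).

Answer: (1, 2, 0)

Derivation:
step 0: pivot -22 → sign −
step 1: pivot -15/11 → sign −
step 2: pivot 3/5 → sign +
signature = (1, 2, 0)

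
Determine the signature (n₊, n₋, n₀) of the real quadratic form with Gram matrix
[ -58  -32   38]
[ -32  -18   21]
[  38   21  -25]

Answer: (0, 3, 0)

Derivation:
step 0: pivot -58 → sign −
step 1: pivot -10/29 → sign −
step 2: pivot -1/10 → sign −
signature = (0, 3, 0)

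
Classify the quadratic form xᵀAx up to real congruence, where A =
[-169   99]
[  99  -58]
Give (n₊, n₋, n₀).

step 0: pivot -169 → sign −
step 1: pivot -1/169 → sign −
signature = (0, 2, 0)

Answer: (0, 2, 0)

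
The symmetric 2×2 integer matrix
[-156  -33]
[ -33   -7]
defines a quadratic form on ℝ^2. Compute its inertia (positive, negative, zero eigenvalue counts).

Answer: (0, 2, 0)

Derivation:
step 0: pivot -156 → sign −
step 1: pivot -1/52 → sign −
signature = (0, 2, 0)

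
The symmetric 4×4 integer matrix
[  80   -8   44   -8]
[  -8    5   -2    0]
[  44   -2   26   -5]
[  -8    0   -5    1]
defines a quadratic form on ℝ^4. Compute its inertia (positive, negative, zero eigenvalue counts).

Answer: (3, 0, 1)

Derivation:
step 0: pivot 80 → sign +
step 1: pivot 21/5 → sign +
step 2: pivot 3/7 → sign +
step 3: row/col 3 already zero → sign 0
signature = (3, 0, 1)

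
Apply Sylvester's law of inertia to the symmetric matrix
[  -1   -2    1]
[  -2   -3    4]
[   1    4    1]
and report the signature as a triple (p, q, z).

Answer: (1, 2, 0)

Derivation:
step 0: pivot -1 → sign −
step 1: pivot 1 → sign +
step 2: pivot -2 → sign −
signature = (1, 2, 0)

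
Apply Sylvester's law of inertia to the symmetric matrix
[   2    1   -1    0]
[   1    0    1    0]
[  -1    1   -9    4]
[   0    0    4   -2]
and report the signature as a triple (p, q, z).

step 0: pivot 2 → sign +
step 1: pivot -1/2 → sign −
step 2: pivot -5 → sign −
step 3: pivot 6/5 → sign +
signature = (2, 2, 0)

Answer: (2, 2, 0)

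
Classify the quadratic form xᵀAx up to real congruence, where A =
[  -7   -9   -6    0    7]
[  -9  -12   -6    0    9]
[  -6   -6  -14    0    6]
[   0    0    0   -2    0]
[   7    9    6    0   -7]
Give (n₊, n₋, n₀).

Answer: (0, 4, 1)

Derivation:
step 0: pivot -7 → sign −
step 1: pivot -3/7 → sign −
step 2: pivot -2 → sign −
step 3: pivot -2 → sign −
step 4: row/col 4 already zero → sign 0
signature = (0, 4, 1)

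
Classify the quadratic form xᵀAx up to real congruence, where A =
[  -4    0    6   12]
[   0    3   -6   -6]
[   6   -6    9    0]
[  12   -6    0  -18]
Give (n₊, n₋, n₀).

step 0: pivot -4 → sign −
step 1: pivot 3 → sign +
step 2: pivot 6 → sign +
step 3: row/col 3 already zero → sign 0
signature = (2, 1, 1)

Answer: (2, 1, 1)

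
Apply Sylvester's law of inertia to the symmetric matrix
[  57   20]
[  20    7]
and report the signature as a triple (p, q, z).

step 0: pivot 57 → sign +
step 1: pivot -1/57 → sign −
signature = (1, 1, 0)

Answer: (1, 1, 0)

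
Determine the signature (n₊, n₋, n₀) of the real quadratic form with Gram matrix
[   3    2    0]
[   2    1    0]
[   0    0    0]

Answer: (1, 1, 1)

Derivation:
step 0: pivot 3 → sign +
step 1: pivot -1/3 → sign −
step 2: row/col 2 already zero → sign 0
signature = (1, 1, 1)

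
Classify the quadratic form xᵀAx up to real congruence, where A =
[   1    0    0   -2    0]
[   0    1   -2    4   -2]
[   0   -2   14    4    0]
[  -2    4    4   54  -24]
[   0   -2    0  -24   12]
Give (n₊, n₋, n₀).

Answer: (4, 0, 1)

Derivation:
step 0: pivot 1 → sign +
step 1: pivot 1 → sign +
step 2: pivot 10 → sign +
step 3: pivot 98/5 → sign +
step 4: row/col 4 already zero → sign 0
signature = (4, 0, 1)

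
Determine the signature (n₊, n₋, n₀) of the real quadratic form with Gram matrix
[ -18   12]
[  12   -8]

step 0: pivot -18 → sign −
step 1: row/col 1 already zero → sign 0
signature = (0, 1, 1)

Answer: (0, 1, 1)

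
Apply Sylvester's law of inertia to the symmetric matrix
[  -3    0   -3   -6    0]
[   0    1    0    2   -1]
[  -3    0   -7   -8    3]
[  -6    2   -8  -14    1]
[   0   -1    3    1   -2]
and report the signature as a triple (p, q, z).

step 0: pivot -3 → sign −
step 1: pivot 1 → sign +
step 2: pivot -4 → sign −
step 3: pivot -5 → sign −
step 4: pivot -3/10 → sign −
signature = (1, 4, 0)

Answer: (1, 4, 0)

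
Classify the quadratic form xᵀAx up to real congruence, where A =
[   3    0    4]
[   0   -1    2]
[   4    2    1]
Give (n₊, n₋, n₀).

step 0: pivot 3 → sign +
step 1: pivot -1 → sign −
step 2: pivot -1/3 → sign −
signature = (1, 2, 0)

Answer: (1, 2, 0)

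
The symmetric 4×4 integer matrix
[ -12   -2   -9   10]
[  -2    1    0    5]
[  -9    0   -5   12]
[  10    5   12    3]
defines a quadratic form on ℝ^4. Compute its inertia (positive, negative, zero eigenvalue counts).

Answer: (2, 2, 0)

Derivation:
step 0: pivot -12 → sign −
step 1: pivot 4/3 → sign +
step 2: pivot 1/16 → sign +
step 3: pivot -6 → sign −
signature = (2, 2, 0)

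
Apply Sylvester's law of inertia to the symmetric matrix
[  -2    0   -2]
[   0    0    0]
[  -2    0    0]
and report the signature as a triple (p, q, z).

Answer: (1, 1, 1)

Derivation:
step 0: pivot -2 → sign −
step 1: pivot 2 → sign +
step 2: row/col 2 already zero → sign 0
signature = (1, 1, 1)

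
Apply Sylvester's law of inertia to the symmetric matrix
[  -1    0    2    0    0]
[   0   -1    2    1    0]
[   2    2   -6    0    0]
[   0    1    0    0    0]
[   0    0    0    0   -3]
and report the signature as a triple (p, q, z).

Answer: (1, 4, 0)

Derivation:
step 0: pivot -1 → sign −
step 1: pivot -1 → sign −
step 2: pivot 2 → sign +
step 3: pivot -1 → sign −
step 4: pivot -3 → sign −
signature = (1, 4, 0)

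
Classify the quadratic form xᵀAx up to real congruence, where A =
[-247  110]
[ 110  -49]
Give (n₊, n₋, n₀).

Answer: (0, 2, 0)

Derivation:
step 0: pivot -247 → sign −
step 1: pivot -3/247 → sign −
signature = (0, 2, 0)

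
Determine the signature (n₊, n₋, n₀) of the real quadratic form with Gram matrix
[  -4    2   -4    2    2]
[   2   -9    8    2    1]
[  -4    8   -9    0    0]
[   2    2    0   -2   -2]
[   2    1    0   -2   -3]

Answer: (1, 4, 0)

Derivation:
step 0: pivot -4 → sign −
step 1: pivot -8 → sign −
step 2: pivot -1/2 → sign −
step 3: pivot 1/4 → sign +
step 4: pivot -2 → sign −
signature = (1, 4, 0)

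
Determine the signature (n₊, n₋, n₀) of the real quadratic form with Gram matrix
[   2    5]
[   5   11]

step 0: pivot 2 → sign +
step 1: pivot -3/2 → sign −
signature = (1, 1, 0)

Answer: (1, 1, 0)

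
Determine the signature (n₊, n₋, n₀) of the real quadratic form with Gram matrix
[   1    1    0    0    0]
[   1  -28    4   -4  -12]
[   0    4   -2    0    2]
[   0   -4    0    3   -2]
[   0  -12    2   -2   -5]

Answer: (2, 3, 0)

Derivation:
step 0: pivot 1 → sign +
step 1: pivot -29 → sign −
step 2: pivot -42/29 → sign −
step 3: pivot 79/21 → sign +
step 4: pivot -1/79 → sign −
signature = (2, 3, 0)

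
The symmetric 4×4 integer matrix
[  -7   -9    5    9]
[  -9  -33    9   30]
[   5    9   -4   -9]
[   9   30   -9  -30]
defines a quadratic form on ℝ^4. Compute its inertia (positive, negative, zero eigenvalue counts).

step 0: pivot -7 → sign −
step 1: pivot -150/7 → sign −
step 2: pivot -3/25 → sign −
step 3: pivot -3/2 → sign −
signature = (0, 4, 0)

Answer: (0, 4, 0)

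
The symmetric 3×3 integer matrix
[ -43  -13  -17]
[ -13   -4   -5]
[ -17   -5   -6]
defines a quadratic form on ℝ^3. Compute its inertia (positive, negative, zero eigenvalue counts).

step 0: pivot -43 → sign −
step 1: pivot -3/43 → sign −
step 2: pivot 1 → sign +
signature = (1, 2, 0)

Answer: (1, 2, 0)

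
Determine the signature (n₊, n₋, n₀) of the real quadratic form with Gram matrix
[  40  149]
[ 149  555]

step 0: pivot 40 → sign +
step 1: pivot -1/40 → sign −
signature = (1, 1, 0)

Answer: (1, 1, 0)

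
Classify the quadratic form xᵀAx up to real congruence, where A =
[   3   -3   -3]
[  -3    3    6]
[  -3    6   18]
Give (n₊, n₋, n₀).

step 0: pivot 3 → sign +
step 1: pivot 15 → sign +
step 2: pivot -3/5 → sign −
signature = (2, 1, 0)

Answer: (2, 1, 0)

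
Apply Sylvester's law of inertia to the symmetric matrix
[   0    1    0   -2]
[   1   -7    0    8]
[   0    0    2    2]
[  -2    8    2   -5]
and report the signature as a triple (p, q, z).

step 0: pivot -7 → sign −
step 1: pivot 1/7 → sign +
step 2: pivot 2 → sign +
step 3: pivot -3 → sign −
signature = (2, 2, 0)

Answer: (2, 2, 0)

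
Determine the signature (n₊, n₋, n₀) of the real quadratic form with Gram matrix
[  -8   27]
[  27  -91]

step 0: pivot -8 → sign −
step 1: pivot 1/8 → sign +
signature = (1, 1, 0)

Answer: (1, 1, 0)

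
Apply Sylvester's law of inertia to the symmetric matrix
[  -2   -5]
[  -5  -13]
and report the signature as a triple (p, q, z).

Answer: (0, 2, 0)

Derivation:
step 0: pivot -2 → sign −
step 1: pivot -1/2 → sign −
signature = (0, 2, 0)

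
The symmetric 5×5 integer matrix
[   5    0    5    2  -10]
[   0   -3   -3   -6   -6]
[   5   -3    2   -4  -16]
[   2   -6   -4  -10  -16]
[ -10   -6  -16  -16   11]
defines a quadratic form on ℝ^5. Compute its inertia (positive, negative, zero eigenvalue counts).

Answer: (3, 1, 1)

Derivation:
step 0: pivot 5 → sign +
step 1: pivot -3 → sign −
step 2: pivot 6/5 → sign +
step 3: pivot 3 → sign +
step 4: row/col 4 already zero → sign 0
signature = (3, 1, 1)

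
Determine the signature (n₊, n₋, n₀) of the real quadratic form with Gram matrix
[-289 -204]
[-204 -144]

Answer: (0, 1, 1)

Derivation:
step 0: pivot -289 → sign −
step 1: row/col 1 already zero → sign 0
signature = (0, 1, 1)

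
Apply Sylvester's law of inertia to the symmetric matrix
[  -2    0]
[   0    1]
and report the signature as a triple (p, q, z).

Answer: (1, 1, 0)

Derivation:
step 0: pivot -2 → sign −
step 1: pivot 1 → sign +
signature = (1, 1, 0)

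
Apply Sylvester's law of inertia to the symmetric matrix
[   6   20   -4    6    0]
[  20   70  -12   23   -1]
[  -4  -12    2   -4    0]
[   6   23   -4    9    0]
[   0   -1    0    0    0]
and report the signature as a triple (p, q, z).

step 0: pivot 6 → sign +
step 1: pivot 10/3 → sign +
step 2: pivot -6/5 → sign −
step 3: pivot 3/2 → sign +
step 4: pivot -1/3 → sign −
signature = (3, 2, 0)

Answer: (3, 2, 0)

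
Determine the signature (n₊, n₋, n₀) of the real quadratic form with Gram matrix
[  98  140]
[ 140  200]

Answer: (1, 0, 1)

Derivation:
step 0: pivot 98 → sign +
step 1: row/col 1 already zero → sign 0
signature = (1, 0, 1)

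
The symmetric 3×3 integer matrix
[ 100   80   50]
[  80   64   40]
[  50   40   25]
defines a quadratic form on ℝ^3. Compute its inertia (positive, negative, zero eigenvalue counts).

Answer: (1, 0, 2)

Derivation:
step 0: pivot 100 → sign +
step 1: row/col 1 already zero → sign 0
step 2: row/col 2 already zero → sign 0
signature = (1, 0, 2)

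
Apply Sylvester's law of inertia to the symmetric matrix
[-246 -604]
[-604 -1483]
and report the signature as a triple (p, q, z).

Answer: (0, 2, 0)

Derivation:
step 0: pivot -246 → sign −
step 1: pivot -1/123 → sign −
signature = (0, 2, 0)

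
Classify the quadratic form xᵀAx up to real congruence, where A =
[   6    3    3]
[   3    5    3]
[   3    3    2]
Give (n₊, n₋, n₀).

step 0: pivot 6 → sign +
step 1: pivot 7/2 → sign +
step 2: pivot -1/7 → sign −
signature = (2, 1, 0)

Answer: (2, 1, 0)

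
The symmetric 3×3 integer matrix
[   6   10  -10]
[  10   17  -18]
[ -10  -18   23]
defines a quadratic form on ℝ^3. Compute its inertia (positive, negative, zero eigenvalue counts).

Answer: (3, 0, 0)

Derivation:
step 0: pivot 6 → sign +
step 1: pivot 1/3 → sign +
step 2: pivot 1 → sign +
signature = (3, 0, 0)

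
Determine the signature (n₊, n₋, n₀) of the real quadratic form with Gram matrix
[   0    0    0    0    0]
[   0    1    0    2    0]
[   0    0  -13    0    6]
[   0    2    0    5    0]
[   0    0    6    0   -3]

Answer: (2, 2, 1)

Derivation:
step 0: pivot 1 → sign +
step 1: pivot -13 → sign −
step 2: pivot 1 → sign +
step 3: pivot -3/13 → sign −
step 4: row/col 4 already zero → sign 0
signature = (2, 2, 1)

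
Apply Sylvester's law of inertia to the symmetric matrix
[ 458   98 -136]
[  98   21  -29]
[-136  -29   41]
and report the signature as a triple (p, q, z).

step 0: pivot 458 → sign +
step 1: pivot 7/229 → sign +
step 2: pivot 2/7 → sign +
signature = (3, 0, 0)

Answer: (3, 0, 0)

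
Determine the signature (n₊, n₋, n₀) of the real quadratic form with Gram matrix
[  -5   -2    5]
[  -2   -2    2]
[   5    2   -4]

Answer: (1, 2, 0)

Derivation:
step 0: pivot -5 → sign −
step 1: pivot -6/5 → sign −
step 2: pivot 1 → sign +
signature = (1, 2, 0)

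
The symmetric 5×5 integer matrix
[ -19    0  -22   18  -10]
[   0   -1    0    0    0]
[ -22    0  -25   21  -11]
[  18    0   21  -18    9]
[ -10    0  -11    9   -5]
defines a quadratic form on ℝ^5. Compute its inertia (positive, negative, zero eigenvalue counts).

Answer: (1, 3, 1)

Derivation:
step 0: pivot -19 → sign −
step 1: pivot -1 → sign −
step 2: pivot 9/19 → sign +
step 3: pivot -1 → sign −
step 4: row/col 4 already zero → sign 0
signature = (1, 3, 1)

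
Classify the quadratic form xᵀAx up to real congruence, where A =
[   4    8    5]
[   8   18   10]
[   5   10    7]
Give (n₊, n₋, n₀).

Answer: (3, 0, 0)

Derivation:
step 0: pivot 4 → sign +
step 1: pivot 2 → sign +
step 2: pivot 3/4 → sign +
signature = (3, 0, 0)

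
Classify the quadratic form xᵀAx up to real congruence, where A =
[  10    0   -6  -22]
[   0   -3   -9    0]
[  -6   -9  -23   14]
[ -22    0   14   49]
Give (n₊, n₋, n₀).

Answer: (2, 2, 0)

Derivation:
step 0: pivot 10 → sign +
step 1: pivot -3 → sign −
step 2: pivot 2/5 → sign +
step 3: pivot -1 → sign −
signature = (2, 2, 0)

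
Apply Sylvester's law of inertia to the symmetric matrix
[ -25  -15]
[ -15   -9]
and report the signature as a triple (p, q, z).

Answer: (0, 1, 1)

Derivation:
step 0: pivot -25 → sign −
step 1: row/col 1 already zero → sign 0
signature = (0, 1, 1)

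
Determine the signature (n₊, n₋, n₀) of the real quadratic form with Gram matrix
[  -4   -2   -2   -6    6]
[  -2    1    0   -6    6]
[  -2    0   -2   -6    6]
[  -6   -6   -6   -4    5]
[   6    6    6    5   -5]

Answer: (3, 2, 0)

Derivation:
step 0: pivot -4 → sign −
step 1: pivot 2 → sign +
step 2: pivot -3/2 → sign −
step 3: pivot 2 → sign +
step 4: pivot 1/2 → sign +
signature = (3, 2, 0)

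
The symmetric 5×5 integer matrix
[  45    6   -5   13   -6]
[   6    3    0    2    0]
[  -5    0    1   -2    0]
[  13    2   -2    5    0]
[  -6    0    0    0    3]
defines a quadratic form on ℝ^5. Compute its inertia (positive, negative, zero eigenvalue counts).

step 0: pivot 45 → sign +
step 1: pivot 11/5 → sign +
step 2: pivot 8/33 → sign +
step 3: pivot -11/24 → sign −
step 4: pivot -3/11 → sign −
signature = (3, 2, 0)

Answer: (3, 2, 0)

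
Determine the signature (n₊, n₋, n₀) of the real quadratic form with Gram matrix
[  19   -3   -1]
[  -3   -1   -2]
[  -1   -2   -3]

step 0: pivot 19 → sign +
step 1: pivot -28/19 → sign −
step 2: pivot 3/28 → sign +
signature = (2, 1, 0)

Answer: (2, 1, 0)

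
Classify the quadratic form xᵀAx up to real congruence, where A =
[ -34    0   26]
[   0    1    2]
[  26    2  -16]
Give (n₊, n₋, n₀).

step 0: pivot -34 → sign −
step 1: pivot 1 → sign +
step 2: pivot -2/17 → sign −
signature = (1, 2, 0)

Answer: (1, 2, 0)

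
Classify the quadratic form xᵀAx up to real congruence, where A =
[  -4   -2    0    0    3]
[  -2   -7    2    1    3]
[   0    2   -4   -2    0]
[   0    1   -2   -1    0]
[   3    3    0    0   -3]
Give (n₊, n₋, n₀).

step 0: pivot -4 → sign −
step 1: pivot -6 → sign −
step 2: pivot -10/3 → sign −
step 3: pivot -3/10 → sign −
step 4: row/col 4 already zero → sign 0
signature = (0, 4, 1)

Answer: (0, 4, 1)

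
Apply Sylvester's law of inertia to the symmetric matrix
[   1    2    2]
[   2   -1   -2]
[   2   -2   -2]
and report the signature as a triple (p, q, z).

step 0: pivot 1 → sign +
step 1: pivot -5 → sign −
step 2: pivot 6/5 → sign +
signature = (2, 1, 0)

Answer: (2, 1, 0)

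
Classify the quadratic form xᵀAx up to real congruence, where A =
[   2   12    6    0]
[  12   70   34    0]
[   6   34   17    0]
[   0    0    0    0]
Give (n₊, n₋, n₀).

step 0: pivot 2 → sign +
step 1: pivot -2 → sign −
step 2: pivot 1 → sign +
step 3: row/col 3 already zero → sign 0
signature = (2, 1, 1)

Answer: (2, 1, 1)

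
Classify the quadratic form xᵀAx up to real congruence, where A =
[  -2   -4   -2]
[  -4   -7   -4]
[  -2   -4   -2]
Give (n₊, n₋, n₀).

Answer: (1, 1, 1)

Derivation:
step 0: pivot -2 → sign −
step 1: pivot 1 → sign +
step 2: row/col 2 already zero → sign 0
signature = (1, 1, 1)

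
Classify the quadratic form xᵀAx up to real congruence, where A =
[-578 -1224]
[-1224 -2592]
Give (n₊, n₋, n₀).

Answer: (0, 1, 1)

Derivation:
step 0: pivot -578 → sign −
step 1: row/col 1 already zero → sign 0
signature = (0, 1, 1)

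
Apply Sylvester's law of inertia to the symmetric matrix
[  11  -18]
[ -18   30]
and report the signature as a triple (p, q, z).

step 0: pivot 11 → sign +
step 1: pivot 6/11 → sign +
signature = (2, 0, 0)

Answer: (2, 0, 0)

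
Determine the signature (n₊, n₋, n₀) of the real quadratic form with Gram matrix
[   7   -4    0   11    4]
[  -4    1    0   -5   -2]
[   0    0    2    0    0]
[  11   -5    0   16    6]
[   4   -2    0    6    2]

Answer: (2, 2, 1)

Derivation:
step 0: pivot 7 → sign +
step 1: pivot -9/7 → sign −
step 2: pivot 2 → sign +
step 3: pivot -2/9 → sign −
step 4: row/col 4 already zero → sign 0
signature = (2, 2, 1)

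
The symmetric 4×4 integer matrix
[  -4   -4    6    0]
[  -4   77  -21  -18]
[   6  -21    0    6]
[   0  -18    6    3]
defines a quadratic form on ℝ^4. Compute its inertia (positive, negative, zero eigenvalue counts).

Answer: (1, 2, 1)

Derivation:
step 0: pivot -4 → sign −
step 1: pivot 81 → sign +
step 2: pivot -1 → sign −
step 3: row/col 3 already zero → sign 0
signature = (1, 2, 1)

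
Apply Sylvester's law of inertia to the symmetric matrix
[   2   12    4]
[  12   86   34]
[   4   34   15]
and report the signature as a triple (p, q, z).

step 0: pivot 2 → sign +
step 1: pivot 14 → sign +
step 2: pivot -1/7 → sign −
signature = (2, 1, 0)

Answer: (2, 1, 0)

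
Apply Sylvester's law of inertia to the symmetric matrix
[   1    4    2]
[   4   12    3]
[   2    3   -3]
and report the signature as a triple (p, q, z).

Answer: (1, 2, 0)

Derivation:
step 0: pivot 1 → sign +
step 1: pivot -4 → sign −
step 2: pivot -3/4 → sign −
signature = (1, 2, 0)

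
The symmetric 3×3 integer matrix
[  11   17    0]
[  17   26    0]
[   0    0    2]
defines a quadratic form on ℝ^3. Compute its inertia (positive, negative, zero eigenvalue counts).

step 0: pivot 11 → sign +
step 1: pivot -3/11 → sign −
step 2: pivot 2 → sign +
signature = (2, 1, 0)

Answer: (2, 1, 0)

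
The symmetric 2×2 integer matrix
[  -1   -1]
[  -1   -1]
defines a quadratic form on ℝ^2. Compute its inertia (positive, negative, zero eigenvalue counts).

Answer: (0, 1, 1)

Derivation:
step 0: pivot -1 → sign −
step 1: row/col 1 already zero → sign 0
signature = (0, 1, 1)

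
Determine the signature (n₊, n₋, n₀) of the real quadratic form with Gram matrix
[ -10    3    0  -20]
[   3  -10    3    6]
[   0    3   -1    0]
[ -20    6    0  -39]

step 0: pivot -10 → sign −
step 1: pivot -91/10 → sign −
step 2: pivot -1/91 → sign −
step 3: pivot 1 → sign +
signature = (1, 3, 0)

Answer: (1, 3, 0)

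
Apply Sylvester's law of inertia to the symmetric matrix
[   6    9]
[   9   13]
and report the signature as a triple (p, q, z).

step 0: pivot 6 → sign +
step 1: pivot -1/2 → sign −
signature = (1, 1, 0)

Answer: (1, 1, 0)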